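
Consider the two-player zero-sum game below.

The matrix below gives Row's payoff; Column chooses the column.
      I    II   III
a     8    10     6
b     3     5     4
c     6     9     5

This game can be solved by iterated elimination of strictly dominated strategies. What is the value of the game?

Column II is strictly dominated by I for Column (8<10, 3<5, 6<9); eliminate II.
Row c is strictly dominated by row a (8>6, 6>5); eliminate c.
Row b is strictly dominated by row a (8>3, 6>4); eliminate b.
Column I is strictly dominated by III for Column (6<8); eliminate I.
Only (a, III) remains, with payoff 6.

6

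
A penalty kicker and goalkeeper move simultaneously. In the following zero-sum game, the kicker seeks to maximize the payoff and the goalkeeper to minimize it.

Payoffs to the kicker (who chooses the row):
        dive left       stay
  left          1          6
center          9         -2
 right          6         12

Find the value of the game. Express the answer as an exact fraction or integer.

120/17

Row left is strictly dominated by row right, so the kicker never plays it.
The remaining 2×2 game on (center, right) × (dive left, stay) has no saddle point. Let the kicker play center with probability p; indifference gives 9p + 6(1−p) = −2p + 12(1−p), so p = 6/17.
Similarly the goalkeeper's optimal q on dive left is 14/17, and the value is 9·(14/17) + (-2)·(3/17) = 120/17.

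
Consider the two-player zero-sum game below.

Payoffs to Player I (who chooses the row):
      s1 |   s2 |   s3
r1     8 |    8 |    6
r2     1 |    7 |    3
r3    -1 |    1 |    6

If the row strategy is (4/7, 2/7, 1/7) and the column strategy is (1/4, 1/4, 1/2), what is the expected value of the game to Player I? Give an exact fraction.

38/7

Against (1/4, 1/4, 1/2), each row's expected payoff is r1: 7; r2: 7/2; r3: 3.
Taking the (4/7, 2/7, 1/7)-weighted average: (4/7)·(7) + (2/7)·(7/2) + (1/7)·(3) = 38/7.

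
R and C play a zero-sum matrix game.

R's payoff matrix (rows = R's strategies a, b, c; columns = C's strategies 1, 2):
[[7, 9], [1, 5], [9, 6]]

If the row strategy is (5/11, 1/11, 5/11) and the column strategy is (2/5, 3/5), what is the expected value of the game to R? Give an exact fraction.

402/55

Against (2/5, 3/5), each row's expected payoff is a: 41/5; b: 17/5; c: 36/5.
Taking the (5/11, 1/11, 5/11)-weighted average: (5/11)·(41/5) + (1/11)·(17/5) + (5/11)·(36/5) = 402/55.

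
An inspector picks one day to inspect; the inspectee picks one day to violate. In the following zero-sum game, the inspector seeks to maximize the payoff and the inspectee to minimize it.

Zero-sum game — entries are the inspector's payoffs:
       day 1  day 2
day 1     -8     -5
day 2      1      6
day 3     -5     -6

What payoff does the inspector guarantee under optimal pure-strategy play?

1

Row minima: -8, 1, -6 → the inspector's maximin is 1.
Column maxima: 1, 6 → the inspectee's minimax is 1.
They coincide at (day 2, day 1), so the value is 1.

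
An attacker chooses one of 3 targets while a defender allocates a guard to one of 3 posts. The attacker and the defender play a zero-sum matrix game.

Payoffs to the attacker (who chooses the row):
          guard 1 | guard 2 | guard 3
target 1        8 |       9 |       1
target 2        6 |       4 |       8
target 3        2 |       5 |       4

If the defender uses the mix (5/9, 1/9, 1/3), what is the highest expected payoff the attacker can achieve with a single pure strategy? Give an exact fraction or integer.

target 1: (8)·(5/9) + (9)·(1/9) + (1)·(1/3) = 52/9.
target 2: (6)·(5/9) + (4)·(1/9) + (8)·(1/3) = 58/9.
target 3: (2)·(5/9) + (5)·(1/9) + (4)·(1/3) = 3.
The best pure response is target 2 with expected payoff 58/9.

58/9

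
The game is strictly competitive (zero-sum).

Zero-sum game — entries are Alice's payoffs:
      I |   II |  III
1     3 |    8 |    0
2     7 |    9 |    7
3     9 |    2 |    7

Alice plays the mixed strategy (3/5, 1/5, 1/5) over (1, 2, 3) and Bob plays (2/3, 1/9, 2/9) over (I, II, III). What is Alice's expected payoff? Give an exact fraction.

71/15

Against (2/3, 1/9, 2/9), each row's expected payoff is 1: 26/9; 2: 65/9; 3: 70/9.
Taking the (3/5, 1/5, 1/5)-weighted average: (3/5)·(26/9) + (1/5)·(65/9) + (1/5)·(70/9) = 71/15.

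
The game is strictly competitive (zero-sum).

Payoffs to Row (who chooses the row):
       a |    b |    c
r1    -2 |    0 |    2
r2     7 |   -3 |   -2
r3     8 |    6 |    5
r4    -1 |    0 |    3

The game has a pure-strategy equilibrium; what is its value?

Row minima: -2, -3, 5, -1 → Row's maximin is 5.
Column maxima: 8, 6, 5 → Column's minimax is 5.
They coincide at (r3, c), so the value is 5.

5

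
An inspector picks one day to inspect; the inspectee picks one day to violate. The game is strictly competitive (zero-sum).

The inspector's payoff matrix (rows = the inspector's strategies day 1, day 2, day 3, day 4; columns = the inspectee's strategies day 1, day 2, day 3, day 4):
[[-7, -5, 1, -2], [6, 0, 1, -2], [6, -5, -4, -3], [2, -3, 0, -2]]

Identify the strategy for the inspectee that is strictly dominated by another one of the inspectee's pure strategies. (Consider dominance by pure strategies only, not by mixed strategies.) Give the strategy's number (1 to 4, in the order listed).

The inspectee prefers columns that give the inspector less. Compare day 3 with day 2: -5 < 1, 0 < 1, -5 < -4, -3 < 0.
So day 2 strictly dominates day 3 for the inspectee; day 3 is strictly dominated.

3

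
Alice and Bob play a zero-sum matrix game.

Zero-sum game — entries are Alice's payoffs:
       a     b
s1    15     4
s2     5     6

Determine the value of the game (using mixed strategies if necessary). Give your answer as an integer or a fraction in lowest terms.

35/6

Row minima are 4 and 5, so Alice's maximin is 5; column maxima are 15 and 6, so Bob's minimax is 6. These differ, so the equilibrium is in mixed strategies.
Let Alice play s1 with probability p. Bob is indifferent when 15p + 5(1−p) = 4p + 6(1−p), giving p = 1/12.
Let Bob play a with probability q. Alice is indifferent when 15q + 4(1−q) = 5q + 6(1−q), giving q = 1/6.
The value is 15·(1/6) + (4)·(5/6) = 35/6.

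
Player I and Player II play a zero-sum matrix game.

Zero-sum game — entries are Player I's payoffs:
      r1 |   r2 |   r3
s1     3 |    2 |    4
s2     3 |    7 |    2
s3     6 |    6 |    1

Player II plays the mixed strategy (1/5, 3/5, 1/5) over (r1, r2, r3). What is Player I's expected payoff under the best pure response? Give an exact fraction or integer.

26/5

s1: (3)·(1/5) + (2)·(3/5) + (4)·(1/5) = 13/5.
s2: (3)·(1/5) + (7)·(3/5) + (2)·(1/5) = 26/5.
s3: (6)·(1/5) + (6)·(3/5) + (1)·(1/5) = 5.
The best pure response is s2 with expected payoff 26/5.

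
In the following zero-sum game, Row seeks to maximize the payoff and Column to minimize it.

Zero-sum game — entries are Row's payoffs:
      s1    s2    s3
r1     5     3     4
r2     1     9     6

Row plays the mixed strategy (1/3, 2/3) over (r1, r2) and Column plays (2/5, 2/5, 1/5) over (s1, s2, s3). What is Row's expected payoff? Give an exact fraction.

24/5

Against (2/5, 2/5, 1/5), each row's expected payoff is r1: 4; r2: 26/5.
Taking the (1/3, 2/3)-weighted average: (1/3)·(4) + (2/3)·(26/5) = 24/5.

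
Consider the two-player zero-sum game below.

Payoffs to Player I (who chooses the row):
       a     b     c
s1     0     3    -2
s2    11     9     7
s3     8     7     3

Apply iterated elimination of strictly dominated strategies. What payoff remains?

Column b is strictly dominated by c for Player II (-2<3, 7<9, 3<7); eliminate b.
Column a is strictly dominated by c for Player II (-2<0, 7<11, 3<8); eliminate a.
Row s1 is strictly dominated by row s2 (7>-2); eliminate s1.
Row s3 is strictly dominated by row s2 (7>3); eliminate s3.
Only (s2, c) remains, with payoff 7.

7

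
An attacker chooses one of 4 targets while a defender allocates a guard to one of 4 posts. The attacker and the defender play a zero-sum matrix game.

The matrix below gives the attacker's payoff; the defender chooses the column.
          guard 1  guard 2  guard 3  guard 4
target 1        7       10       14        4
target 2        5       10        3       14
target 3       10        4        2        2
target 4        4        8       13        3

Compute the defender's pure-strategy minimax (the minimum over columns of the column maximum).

The worst case (largest entry) in each column is guard 1: 10, guard 2: 10, guard 3: 14, guard 4: 14.
The best (smallest) of these is 10.

10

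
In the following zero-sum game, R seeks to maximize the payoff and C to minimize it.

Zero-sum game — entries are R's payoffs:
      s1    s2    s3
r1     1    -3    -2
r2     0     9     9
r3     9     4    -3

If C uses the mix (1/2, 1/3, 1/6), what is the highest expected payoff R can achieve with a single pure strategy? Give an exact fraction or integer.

16/3

r1: (1)·(1/2) + (-3)·(1/3) + (-2)·(1/6) = -5/6.
r2: (0)·(1/2) + (9)·(1/3) + (9)·(1/6) = 9/2.
r3: (9)·(1/2) + (4)·(1/3) + (-3)·(1/6) = 16/3.
The best pure response is r3 with expected payoff 16/3.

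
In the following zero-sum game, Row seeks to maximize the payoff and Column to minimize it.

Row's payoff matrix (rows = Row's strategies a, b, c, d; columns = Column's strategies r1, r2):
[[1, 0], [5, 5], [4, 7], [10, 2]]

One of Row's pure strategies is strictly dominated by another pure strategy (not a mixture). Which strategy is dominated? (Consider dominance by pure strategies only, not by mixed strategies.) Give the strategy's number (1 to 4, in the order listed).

1

Compare a with b: 5 > 1, 5 > 0.
So b strictly dominates a for Row; a is strictly dominated.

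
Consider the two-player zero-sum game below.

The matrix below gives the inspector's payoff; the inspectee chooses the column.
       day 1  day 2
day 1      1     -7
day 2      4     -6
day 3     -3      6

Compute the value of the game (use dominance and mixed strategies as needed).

6/19

Row day 1 is strictly dominated by row day 2, so the inspector never plays it.
The remaining 2×2 game on (day 2, day 3) × (day 1, day 2) has no saddle point. Let the inspector play day 2 with probability p; indifference gives 4p − 3(1−p) = −6p + 6(1−p), so p = 9/19.
Similarly the inspectee's optimal q on day 1 is 12/19, and the value is 4·(12/19) + (-6)·(7/19) = 6/19.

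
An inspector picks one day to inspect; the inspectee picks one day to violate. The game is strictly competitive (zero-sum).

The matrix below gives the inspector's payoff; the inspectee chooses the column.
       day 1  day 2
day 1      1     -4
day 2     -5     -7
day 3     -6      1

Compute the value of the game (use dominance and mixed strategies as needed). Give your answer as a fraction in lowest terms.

-23/12

Row day 2 is strictly dominated by row day 1, so the inspector never plays it.
The remaining 2×2 game on (day 1, day 3) × (day 1, day 2) has no saddle point. Let the inspector play day 1 with probability p; indifference gives p − 6(1−p) = −4p + (1−p), so p = 7/12.
Similarly the inspectee's optimal q on day 1 is 5/12, and the value is 1·(5/12) + (-4)·(7/12) = -23/12.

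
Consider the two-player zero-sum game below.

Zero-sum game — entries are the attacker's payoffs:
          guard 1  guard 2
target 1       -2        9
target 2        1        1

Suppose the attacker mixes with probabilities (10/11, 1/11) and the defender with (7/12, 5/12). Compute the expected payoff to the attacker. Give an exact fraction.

161/66

Against (7/12, 5/12), each row's expected payoff is target 1: 31/12; target 2: 1.
Taking the (10/11, 1/11)-weighted average: (10/11)·(31/12) + (1/11)·(1) = 161/66.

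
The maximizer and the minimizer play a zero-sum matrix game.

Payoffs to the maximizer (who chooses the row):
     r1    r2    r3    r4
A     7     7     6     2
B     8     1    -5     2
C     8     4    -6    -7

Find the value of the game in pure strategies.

2

Row minima: 2, -5, -7 → the maximizer's maximin is 2.
Column maxima: 8, 7, 6, 2 → the minimizer's minimax is 2.
They coincide at (A, r4), so the value is 2.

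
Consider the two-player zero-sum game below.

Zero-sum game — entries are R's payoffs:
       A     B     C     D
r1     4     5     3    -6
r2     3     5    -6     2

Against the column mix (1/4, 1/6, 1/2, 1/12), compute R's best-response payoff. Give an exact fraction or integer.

17/6

r1: (4)·(1/4) + (5)·(1/6) + (3)·(1/2) + (-6)·(1/12) = 17/6.
r2: (3)·(1/4) + (5)·(1/6) + (-6)·(1/2) + (2)·(1/12) = -5/4.
The best pure response is r1 with expected payoff 17/6.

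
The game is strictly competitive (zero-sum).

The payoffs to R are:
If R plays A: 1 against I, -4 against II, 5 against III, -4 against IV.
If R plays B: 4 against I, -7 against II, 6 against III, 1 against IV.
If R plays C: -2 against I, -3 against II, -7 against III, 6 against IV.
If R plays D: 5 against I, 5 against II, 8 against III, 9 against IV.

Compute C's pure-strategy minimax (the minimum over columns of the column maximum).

5

The worst case (largest entry) in each column is I: 5, II: 5, III: 8, IV: 9.
The best (smallest) of these is 5.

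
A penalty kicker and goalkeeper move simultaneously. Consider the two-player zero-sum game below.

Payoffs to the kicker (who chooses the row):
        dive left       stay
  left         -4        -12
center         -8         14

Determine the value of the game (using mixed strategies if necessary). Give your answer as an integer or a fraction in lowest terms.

-76/15

Row minima are -12 and -8, so the kicker's maximin is -8; column maxima are -4 and 14, so the goalkeeper's minimax is -4. These differ, so the equilibrium is in mixed strategies.
Let the kicker play left with probability p. The goalkeeper is indifferent when −4p − 8(1−p) = −12p + 14(1−p), giving p = 11/15.
Let the goalkeeper play dive left with probability q. The kicker is indifferent when −4q − 12(1−q) = −8q + 14(1−q), giving q = 13/15.
The value is -4·(13/15) + (-12)·(2/15) = -76/15.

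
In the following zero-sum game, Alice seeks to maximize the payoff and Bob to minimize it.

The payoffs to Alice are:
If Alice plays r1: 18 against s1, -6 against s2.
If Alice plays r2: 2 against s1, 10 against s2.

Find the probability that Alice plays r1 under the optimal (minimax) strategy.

1/4

Row minima are -6 and 2, so Alice's maximin is 2; column maxima are 18 and 10, so Bob's minimax is 10. These differ, so the equilibrium is in mixed strategies.
Let Alice play r1 with probability p. Bob is indifferent when 18p + 2(1−p) = −6p + 10(1−p), giving p = 1/4.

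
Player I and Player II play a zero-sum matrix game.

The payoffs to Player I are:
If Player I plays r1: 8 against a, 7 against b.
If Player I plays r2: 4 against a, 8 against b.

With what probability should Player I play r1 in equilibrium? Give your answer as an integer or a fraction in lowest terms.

4/5

Row minima are 7 and 4, so Player I's maximin is 7; column maxima are 8 and 8, so Player II's minimax is 8. These differ, so the equilibrium is in mixed strategies.
Let Player I play r1 with probability p. Player II is indifferent when 8p + 4(1−p) = 7p + 8(1−p), giving p = 4/5.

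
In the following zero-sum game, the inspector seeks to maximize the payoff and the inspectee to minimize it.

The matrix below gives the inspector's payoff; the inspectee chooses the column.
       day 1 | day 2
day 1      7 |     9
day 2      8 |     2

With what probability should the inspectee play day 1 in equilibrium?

Row minima are 7 and 2, so the inspector's maximin is 7; column maxima are 8 and 9, so the inspectee's minimax is 8. These differ, so the equilibrium is in mixed strategies.
Let the inspectee play day 1 with probability q. The inspector is indifferent when 7q + 9(1−q) = 8q + 2(1−q), giving q = 7/8.

7/8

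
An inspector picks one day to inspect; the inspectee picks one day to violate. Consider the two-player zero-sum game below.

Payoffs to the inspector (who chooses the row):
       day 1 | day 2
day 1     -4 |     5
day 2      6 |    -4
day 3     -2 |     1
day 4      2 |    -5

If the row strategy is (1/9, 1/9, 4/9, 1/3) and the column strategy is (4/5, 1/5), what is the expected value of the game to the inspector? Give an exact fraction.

Against (4/5, 1/5), each row's expected payoff is day 1: -11/5; day 2: 4; day 3: -7/5; day 4: 3/5.
Taking the (1/9, 1/9, 4/9, 1/3)-weighted average: (1/9)·(-11/5) + (1/9)·(4) + (4/9)·(-7/5) + (1/3)·(3/5) = -2/9.

-2/9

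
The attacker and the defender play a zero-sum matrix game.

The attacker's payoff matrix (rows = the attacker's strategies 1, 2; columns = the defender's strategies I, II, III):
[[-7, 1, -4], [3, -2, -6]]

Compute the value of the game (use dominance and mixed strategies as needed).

Column II is strictly dominated by III for the defender (it gives the attacker more in every row).
The remaining 2×2 game on (1, 2) × (I, III) has no saddle point. Let the attacker play 1 with probability p; indifference gives −7p + 3(1−p) = −4p − 6(1−p), so p = 3/4.
Similarly the defender's optimal q on I is 1/6, and the value is -7·(1/6) + (-4)·(5/6) = -9/2.

-9/2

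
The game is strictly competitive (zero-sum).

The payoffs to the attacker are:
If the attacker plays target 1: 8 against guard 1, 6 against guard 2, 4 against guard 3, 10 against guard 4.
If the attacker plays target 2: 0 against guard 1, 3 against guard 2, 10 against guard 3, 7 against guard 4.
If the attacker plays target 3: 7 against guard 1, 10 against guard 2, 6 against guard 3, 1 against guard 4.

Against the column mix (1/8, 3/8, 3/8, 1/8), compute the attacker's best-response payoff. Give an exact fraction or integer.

7

target 1: (8)·(1/8) + (6)·(3/8) + (4)·(3/8) + (10)·(1/8) = 6.
target 2: (0)·(1/8) + (3)·(3/8) + (10)·(3/8) + (7)·(1/8) = 23/4.
target 3: (7)·(1/8) + (10)·(3/8) + (6)·(3/8) + (1)·(1/8) = 7.
The best pure response is target 3 with expected payoff 7.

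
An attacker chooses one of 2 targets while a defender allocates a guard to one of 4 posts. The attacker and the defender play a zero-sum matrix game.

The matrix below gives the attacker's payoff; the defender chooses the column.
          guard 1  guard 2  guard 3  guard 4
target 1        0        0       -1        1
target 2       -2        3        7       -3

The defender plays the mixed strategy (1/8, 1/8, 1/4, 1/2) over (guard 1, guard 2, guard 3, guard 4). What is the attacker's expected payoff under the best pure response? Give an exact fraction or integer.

target 1: (0)·(1/8) + (0)·(1/8) + (-1)·(1/4) + (1)·(1/2) = 1/4.
target 2: (-2)·(1/8) + (3)·(1/8) + (7)·(1/4) + (-3)·(1/2) = 3/8.
The best pure response is target 2 with expected payoff 3/8.

3/8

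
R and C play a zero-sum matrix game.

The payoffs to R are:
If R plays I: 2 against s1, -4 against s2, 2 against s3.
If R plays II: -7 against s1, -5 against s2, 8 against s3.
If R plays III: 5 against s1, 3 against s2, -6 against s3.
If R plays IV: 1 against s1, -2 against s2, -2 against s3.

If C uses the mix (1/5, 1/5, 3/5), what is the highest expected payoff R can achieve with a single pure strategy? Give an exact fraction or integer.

12/5

I: (2)·(1/5) + (-4)·(1/5) + (2)·(3/5) = 4/5.
II: (-7)·(1/5) + (-5)·(1/5) + (8)·(3/5) = 12/5.
III: (5)·(1/5) + (3)·(1/5) + (-6)·(3/5) = -2.
IV: (1)·(1/5) + (-2)·(1/5) + (-2)·(3/5) = -7/5.
The best pure response is II with expected payoff 12/5.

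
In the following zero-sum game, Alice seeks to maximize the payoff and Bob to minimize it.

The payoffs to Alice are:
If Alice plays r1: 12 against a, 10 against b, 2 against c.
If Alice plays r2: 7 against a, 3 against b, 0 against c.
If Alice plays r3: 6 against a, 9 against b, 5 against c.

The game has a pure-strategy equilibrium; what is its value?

Row minima: 2, 0, 5 → Alice's maximin is 5.
Column maxima: 12, 10, 5 → Bob's minimax is 5.
They coincide at (r3, c), so the value is 5.

5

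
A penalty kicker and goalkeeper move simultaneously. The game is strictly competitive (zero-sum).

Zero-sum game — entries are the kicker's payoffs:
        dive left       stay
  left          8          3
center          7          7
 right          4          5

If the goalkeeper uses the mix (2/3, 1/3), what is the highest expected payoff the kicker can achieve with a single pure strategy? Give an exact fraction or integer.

7

left: (8)·(2/3) + (3)·(1/3) = 19/3.
center: (7)·(2/3) + (7)·(1/3) = 7.
right: (4)·(2/3) + (5)·(1/3) = 13/3.
The best pure response is center with expected payoff 7.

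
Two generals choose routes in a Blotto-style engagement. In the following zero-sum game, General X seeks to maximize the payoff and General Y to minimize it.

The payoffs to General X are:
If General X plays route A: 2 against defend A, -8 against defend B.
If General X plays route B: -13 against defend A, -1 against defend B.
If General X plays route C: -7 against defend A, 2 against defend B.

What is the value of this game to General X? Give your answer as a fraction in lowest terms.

-52/19

Row route B is strictly dominated by row route C, so General X never plays it.
The remaining 2×2 game on (route A, route C) × (defend A, defend B) has no saddle point. Let General X play route A with probability p; indifference gives 2p − 7(1−p) = −8p + 2(1−p), so p = 9/19.
Similarly General Y's optimal q on defend A is 10/19, and the value is 2·(10/19) + (-8)·(9/19) = -52/19.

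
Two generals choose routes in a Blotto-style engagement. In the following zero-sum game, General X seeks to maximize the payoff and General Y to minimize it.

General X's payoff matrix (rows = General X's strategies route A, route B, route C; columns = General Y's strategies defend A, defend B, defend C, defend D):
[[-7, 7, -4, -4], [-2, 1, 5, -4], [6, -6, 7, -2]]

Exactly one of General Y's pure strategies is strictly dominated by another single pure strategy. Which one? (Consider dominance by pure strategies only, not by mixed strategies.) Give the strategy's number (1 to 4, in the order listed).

General Y prefers columns that give General X less. Compare defend C with defend A: -7 < -4, -2 < 5, 6 < 7.
So defend A strictly dominates defend C for General Y; defend C is strictly dominated.

3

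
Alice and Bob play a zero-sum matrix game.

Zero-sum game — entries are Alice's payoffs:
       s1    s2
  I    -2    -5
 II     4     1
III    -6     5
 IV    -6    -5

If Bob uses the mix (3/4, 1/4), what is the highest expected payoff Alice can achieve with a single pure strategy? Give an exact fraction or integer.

13/4

I: (-2)·(3/4) + (-5)·(1/4) = -11/4.
II: (4)·(3/4) + (1)·(1/4) = 13/4.
III: (-6)·(3/4) + (5)·(1/4) = -13/4.
IV: (-6)·(3/4) + (-5)·(1/4) = -23/4.
The best pure response is II with expected payoff 13/4.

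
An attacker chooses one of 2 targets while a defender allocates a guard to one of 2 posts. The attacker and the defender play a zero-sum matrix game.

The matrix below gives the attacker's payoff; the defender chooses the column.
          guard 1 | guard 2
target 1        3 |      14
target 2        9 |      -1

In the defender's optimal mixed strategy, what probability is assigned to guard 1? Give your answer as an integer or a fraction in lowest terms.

5/7

Row minima are 3 and -1, so the attacker's maximin is 3; column maxima are 9 and 14, so the defender's minimax is 9. These differ, so the equilibrium is in mixed strategies.
Let the defender play guard 1 with probability q. The attacker is indifferent when 3q + 14(1−q) = 9q − (1−q), giving q = 5/7.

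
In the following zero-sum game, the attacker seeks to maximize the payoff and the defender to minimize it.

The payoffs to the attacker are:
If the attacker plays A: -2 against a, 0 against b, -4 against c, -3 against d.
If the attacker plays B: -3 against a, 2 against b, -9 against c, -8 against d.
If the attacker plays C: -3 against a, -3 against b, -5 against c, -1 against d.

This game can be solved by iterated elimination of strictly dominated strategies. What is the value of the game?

Column d is strictly dominated by c for the defender (-4<-3, -9<-8, -5<-1); eliminate d.
Row C is strictly dominated by row A (-2>-3, 0>-3, -4>-5); eliminate C.
Column b is strictly dominated by a for the defender (-2<0, -3<2); eliminate b.
Column a is strictly dominated by c for the defender (-4<-2, -9<-3); eliminate a.
Row B is strictly dominated by row A (-4>-9); eliminate B.
Only (A, c) remains, with payoff -4.

-4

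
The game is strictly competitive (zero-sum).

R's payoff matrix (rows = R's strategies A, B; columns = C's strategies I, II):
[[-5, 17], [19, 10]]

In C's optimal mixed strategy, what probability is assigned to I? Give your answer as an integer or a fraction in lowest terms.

Row minima are -5 and 10, so R's maximin is 10; column maxima are 19 and 17, so C's minimax is 17. These differ, so the equilibrium is in mixed strategies.
Let C play I with probability q. R is indifferent when −5q + 17(1−q) = 19q + 10(1−q), giving q = 7/31.

7/31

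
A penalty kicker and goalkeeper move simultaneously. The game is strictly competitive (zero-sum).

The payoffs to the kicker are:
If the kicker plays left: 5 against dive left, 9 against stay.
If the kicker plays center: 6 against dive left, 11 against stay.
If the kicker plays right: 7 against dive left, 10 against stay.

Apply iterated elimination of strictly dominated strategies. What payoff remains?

Row left is strictly dominated by row center (6>5, 11>9); eliminate left.
Column stay is strictly dominated by dive left for the goalkeeper (6<11, 7<10); eliminate stay.
Row center is strictly dominated by row right (7>6); eliminate center.
Only (right, dive left) remains, with payoff 7.

7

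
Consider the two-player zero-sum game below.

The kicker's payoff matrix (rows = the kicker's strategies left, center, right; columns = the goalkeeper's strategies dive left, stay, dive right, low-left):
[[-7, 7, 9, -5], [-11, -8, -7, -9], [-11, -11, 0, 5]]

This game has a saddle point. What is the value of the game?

Row minima: -7, -11, -11 → the kicker's maximin is -7.
Column maxima: -7, 7, 9, 5 → the goalkeeper's minimax is -7.
They coincide at (left, dive left), so the value is -7.

-7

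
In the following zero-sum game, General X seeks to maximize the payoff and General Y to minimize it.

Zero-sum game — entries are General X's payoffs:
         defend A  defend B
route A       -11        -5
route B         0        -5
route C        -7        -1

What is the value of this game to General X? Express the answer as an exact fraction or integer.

-35/11

Row route A is strictly dominated by row route C, so General X never plays it.
The remaining 2×2 game on (route B, route C) × (defend A, defend B) has no saddle point. Let General X play route B with probability p; indifference gives −7(1−p) = −5p − (1−p), so p = 6/11.
Similarly General Y's optimal q on defend A is 4/11, and the value is 0·(4/11) + (-5)·(7/11) = -35/11.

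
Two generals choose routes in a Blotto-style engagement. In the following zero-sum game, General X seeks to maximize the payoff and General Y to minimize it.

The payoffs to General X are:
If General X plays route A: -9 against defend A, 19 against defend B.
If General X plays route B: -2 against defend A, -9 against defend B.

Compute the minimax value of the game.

Row minima are -9 and -9, so General X's maximin is -9; column maxima are -2 and 19, so General Y's minimax is -2. These differ, so the equilibrium is in mixed strategies.
Let General X play route A with probability p. General Y is indifferent when −9p − 2(1−p) = 19p − 9(1−p), giving p = 1/5.
Let General Y play defend A with probability q. General X is indifferent when −9q + 19(1−q) = −2q − 9(1−q), giving q = 4/5.
The value is -9·(4/5) + (19)·(1/5) = -17/5.

-17/5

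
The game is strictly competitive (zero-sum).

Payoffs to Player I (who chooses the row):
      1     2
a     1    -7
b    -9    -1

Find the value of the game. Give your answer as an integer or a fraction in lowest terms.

-4

Row minima are -7 and -9, so Player I's maximin is -7; column maxima are 1 and -1, so Player II's minimax is -1. These differ, so the equilibrium is in mixed strategies.
Let Player I play a with probability p. Player II is indifferent when p − 9(1−p) = −7p − (1−p), giving p = 1/2.
Let Player II play 1 with probability q. Player I is indifferent when q − 7(1−q) = −9q − (1−q), giving q = 3/8.
The value is 1·(3/8) + (-7)·(5/8) = -4.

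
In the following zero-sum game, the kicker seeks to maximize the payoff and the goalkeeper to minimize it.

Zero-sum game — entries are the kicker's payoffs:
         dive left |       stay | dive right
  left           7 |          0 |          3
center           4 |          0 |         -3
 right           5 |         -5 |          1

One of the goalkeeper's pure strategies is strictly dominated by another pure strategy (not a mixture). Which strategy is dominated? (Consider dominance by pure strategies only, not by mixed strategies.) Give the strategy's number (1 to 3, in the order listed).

The goalkeeper prefers columns that give the kicker less. Compare dive left with stay: 0 < 7, 0 < 4, -5 < 5.
So stay strictly dominates dive left for the goalkeeper; dive left is strictly dominated.

1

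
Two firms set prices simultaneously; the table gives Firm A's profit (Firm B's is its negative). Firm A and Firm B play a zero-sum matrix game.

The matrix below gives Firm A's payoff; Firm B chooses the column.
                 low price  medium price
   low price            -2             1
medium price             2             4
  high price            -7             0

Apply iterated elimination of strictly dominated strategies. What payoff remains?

Row high price is strictly dominated by row low price (-2>-7, 1>0); eliminate high price.
Row low price is strictly dominated by row medium price (2>-2, 4>1); eliminate low price.
Column medium price is strictly dominated by low price for Firm B (2<4); eliminate medium price.
Only (medium price, low price) remains, with payoff 2.

2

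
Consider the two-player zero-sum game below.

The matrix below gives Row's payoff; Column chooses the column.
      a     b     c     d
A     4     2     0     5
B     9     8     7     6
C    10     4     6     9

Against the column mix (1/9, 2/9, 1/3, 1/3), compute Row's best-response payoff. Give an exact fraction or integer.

A: (4)·(1/9) + (2)·(2/9) + (0)·(1/3) + (5)·(1/3) = 23/9.
B: (9)·(1/9) + (8)·(2/9) + (7)·(1/3) + (6)·(1/3) = 64/9.
C: (10)·(1/9) + (4)·(2/9) + (6)·(1/3) + (9)·(1/3) = 7.
The best pure response is B with expected payoff 64/9.

64/9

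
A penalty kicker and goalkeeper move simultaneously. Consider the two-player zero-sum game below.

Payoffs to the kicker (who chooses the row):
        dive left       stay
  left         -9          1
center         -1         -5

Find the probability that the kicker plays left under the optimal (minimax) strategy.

Row minima are -9 and -5, so the kicker's maximin is -5; column maxima are -1 and 1, so the goalkeeper's minimax is -1. These differ, so the equilibrium is in mixed strategies.
Let the kicker play left with probability p. The goalkeeper is indifferent when −9p − (1−p) = p − 5(1−p), giving p = 2/7.

2/7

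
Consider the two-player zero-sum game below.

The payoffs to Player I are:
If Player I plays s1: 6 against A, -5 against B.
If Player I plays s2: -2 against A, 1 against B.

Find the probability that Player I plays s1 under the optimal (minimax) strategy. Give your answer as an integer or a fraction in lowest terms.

Row minima are -5 and -2, so Player I's maximin is -2; column maxima are 6 and 1, so Player II's minimax is 1. These differ, so the equilibrium is in mixed strategies.
Let Player I play s1 with probability p. Player II is indifferent when 6p − 2(1−p) = −5p + (1−p), giving p = 3/14.

3/14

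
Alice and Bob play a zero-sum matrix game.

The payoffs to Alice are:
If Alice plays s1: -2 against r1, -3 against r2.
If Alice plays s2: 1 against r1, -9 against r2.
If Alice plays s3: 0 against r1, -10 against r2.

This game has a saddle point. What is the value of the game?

-3

Row minima: -3, -9, -10 → Alice's maximin is -3.
Column maxima: 1, -3 → Bob's minimax is -3.
They coincide at (s1, r2), so the value is -3.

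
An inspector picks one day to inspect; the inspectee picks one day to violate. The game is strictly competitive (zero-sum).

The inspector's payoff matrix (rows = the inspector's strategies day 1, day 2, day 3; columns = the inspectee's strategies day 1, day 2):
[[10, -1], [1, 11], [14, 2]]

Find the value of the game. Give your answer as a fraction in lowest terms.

Row day 1 is strictly dominated by row day 3, so the inspector never plays it.
The remaining 2×2 game on (day 2, day 3) × (day 1, day 2) has no saddle point. Let the inspector play day 2 with probability p; indifference gives p + 14(1−p) = 11p + 2(1−p), so p = 6/11.
Similarly the inspectee's optimal q on day 1 is 9/22, and the value is 1·(9/22) + (11)·(13/22) = 76/11.

76/11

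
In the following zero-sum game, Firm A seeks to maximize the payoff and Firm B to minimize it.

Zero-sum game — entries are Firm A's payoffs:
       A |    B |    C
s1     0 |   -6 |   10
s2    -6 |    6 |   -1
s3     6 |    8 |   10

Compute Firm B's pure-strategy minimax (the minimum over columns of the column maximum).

The worst case (largest entry) in each column is A: 6, B: 8, C: 10.
The best (smallest) of these is 6.

6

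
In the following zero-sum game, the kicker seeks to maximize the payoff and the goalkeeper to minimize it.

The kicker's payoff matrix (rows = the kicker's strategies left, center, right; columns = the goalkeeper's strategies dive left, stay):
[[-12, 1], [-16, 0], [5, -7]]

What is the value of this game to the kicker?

Row center is strictly dominated by row left, so the kicker never plays it.
The remaining 2×2 game on (left, right) × (dive left, stay) has no saddle point. Let the kicker play left with probability p; indifference gives −12p + 5(1−p) = p − 7(1−p), so p = 12/25.
Similarly the goalkeeper's optimal q on dive left is 8/25, and the value is -12·(8/25) + (1)·(17/25) = -79/25.

-79/25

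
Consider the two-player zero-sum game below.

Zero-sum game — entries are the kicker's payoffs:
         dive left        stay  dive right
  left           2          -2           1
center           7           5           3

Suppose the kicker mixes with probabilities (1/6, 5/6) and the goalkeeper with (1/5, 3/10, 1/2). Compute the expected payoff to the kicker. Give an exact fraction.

Against (1/5, 3/10, 1/2), each row's expected payoff is left: 3/10; center: 22/5.
Taking the (1/6, 5/6)-weighted average: (1/6)·(3/10) + (5/6)·(22/5) = 223/60.

223/60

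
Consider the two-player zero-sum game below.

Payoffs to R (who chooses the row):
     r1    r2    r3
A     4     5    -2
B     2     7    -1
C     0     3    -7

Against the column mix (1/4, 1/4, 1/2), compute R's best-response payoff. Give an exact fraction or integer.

A: (4)·(1/4) + (5)·(1/4) + (-2)·(1/2) = 5/4.
B: (2)·(1/4) + (7)·(1/4) + (-1)·(1/2) = 7/4.
C: (0)·(1/4) + (3)·(1/4) + (-7)·(1/2) = -11/4.
The best pure response is B with expected payoff 7/4.

7/4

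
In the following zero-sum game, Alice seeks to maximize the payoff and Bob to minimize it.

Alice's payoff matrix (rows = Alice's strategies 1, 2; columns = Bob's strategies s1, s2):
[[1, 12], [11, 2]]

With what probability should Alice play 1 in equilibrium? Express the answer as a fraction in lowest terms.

9/20

Row minima are 1 and 2, so Alice's maximin is 2; column maxima are 11 and 12, so Bob's minimax is 11. These differ, so the equilibrium is in mixed strategies.
Let Alice play 1 with probability p. Bob is indifferent when p + 11(1−p) = 12p + 2(1−p), giving p = 9/20.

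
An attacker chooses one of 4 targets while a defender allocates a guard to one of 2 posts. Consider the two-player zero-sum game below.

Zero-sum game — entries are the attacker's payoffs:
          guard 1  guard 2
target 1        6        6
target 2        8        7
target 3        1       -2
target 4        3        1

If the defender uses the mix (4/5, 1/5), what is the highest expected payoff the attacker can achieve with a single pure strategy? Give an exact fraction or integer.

target 1: (6)·(4/5) + (6)·(1/5) = 6.
target 2: (8)·(4/5) + (7)·(1/5) = 39/5.
target 3: (1)·(4/5) + (-2)·(1/5) = 2/5.
target 4: (3)·(4/5) + (1)·(1/5) = 13/5.
The best pure response is target 2 with expected payoff 39/5.

39/5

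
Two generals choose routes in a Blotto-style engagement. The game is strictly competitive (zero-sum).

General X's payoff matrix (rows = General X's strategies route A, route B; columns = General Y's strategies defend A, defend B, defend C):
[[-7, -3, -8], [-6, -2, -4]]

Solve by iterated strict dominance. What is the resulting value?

Row route A is strictly dominated by row route B (-6>-7, -2>-3, -4>-8); eliminate route A.
Column defend B is strictly dominated by defend A for General Y (-6<-2); eliminate defend B.
Column defend C is strictly dominated by defend A for General Y (-6<-4); eliminate defend C.
Only (route B, defend A) remains, with payoff -6.

-6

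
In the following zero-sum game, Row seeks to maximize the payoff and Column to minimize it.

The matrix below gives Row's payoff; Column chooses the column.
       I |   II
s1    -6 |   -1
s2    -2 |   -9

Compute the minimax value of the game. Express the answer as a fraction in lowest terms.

Row minima are -6 and -9, so Row's maximin is -6; column maxima are -2 and -1, so Column's minimax is -2. These differ, so the equilibrium is in mixed strategies.
Let Row play s1 with probability p. Column is indifferent when −6p − 2(1−p) = −p − 9(1−p), giving p = 7/12.
Let Column play I with probability q. Row is indifferent when −6q − (1−q) = −2q − 9(1−q), giving q = 2/3.
The value is -6·(2/3) + (-1)·(1/3) = -13/3.

-13/3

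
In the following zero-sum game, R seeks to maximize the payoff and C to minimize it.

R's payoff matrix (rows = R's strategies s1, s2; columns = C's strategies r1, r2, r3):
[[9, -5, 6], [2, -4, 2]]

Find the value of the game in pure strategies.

-4

Row minima: -5, -4 → R's maximin is -4.
Column maxima: 9, -4, 6 → C's minimax is -4.
They coincide at (s2, r2), so the value is -4.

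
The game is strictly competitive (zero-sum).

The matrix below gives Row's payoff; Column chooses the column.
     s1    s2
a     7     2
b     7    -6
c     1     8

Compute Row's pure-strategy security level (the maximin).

2

The worst-case payoff for each row is a: 2, b: -6, c: 1.
The best of these is 2.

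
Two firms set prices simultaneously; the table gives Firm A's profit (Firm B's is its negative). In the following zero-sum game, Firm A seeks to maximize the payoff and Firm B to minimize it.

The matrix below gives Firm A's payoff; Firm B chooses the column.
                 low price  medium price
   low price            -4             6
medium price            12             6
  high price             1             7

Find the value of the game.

Row low price is strictly dominated by row high price, so Firm A never plays it.
The remaining 2×2 game on (medium price, high price) × (low price, medium price) has no saddle point. Let Firm A play medium price with probability p; indifference gives 12p + (1−p) = 6p + 7(1−p), so p = 1/2.
Similarly Firm B's optimal q on low price is 1/12, and the value is 12·(1/12) + (6)·(11/12) = 13/2.

13/2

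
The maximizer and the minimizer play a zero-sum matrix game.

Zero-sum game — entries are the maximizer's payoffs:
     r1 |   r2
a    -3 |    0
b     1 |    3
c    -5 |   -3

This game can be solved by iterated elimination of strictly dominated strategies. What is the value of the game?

Column r2 is strictly dominated by r1 for the minimizer (-3<0, 1<3, -5<-3); eliminate r2.
Row a is strictly dominated by row b (1>-3); eliminate a.
Row c is strictly dominated by row b (1>-5); eliminate c.
Only (b, r1) remains, with payoff 1.

1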